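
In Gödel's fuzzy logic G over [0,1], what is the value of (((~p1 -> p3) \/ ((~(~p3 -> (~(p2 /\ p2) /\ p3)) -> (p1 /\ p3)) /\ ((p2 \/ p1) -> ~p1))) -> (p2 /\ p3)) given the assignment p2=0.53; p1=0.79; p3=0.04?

~p1: Gödel ¬ of 0.79 = 0 (operand ≠ 0)
(~p1 -> p3): 0 ≤ 0.04, so result = 1
~p3: Gödel ¬ of 0.04 = 0 (operand ≠ 0)
(p2 /\ p2) = min(0.53, 0.53) = 0.53
~(p2 /\ p2): Gödel ¬ of 0.53 = 0 (operand ≠ 0)
(~(p2 /\ p2) /\ p3) = min(0, 0.04) = 0
(~p3 -> (~(p2 /\ p2) /\ p3)): 0 ≤ 0, so result = 1
~(~p3 -> (~(p2 /\ p2) /\ p3)): Gödel ¬ of 1 = 0 (operand ≠ 0)
(p1 /\ p3) = min(0.79, 0.04) = 0.04
(~(~p3 -> (~(p2 /\ p2) /\ p3)) -> (p1 /\ p3)): 0 ≤ 0.04, so result = 1
(p2 \/ p1) = max(0.53, 0.79) = 0.79
~p1: Gödel ¬ of 0.79 = 0 (operand ≠ 0)
((p2 \/ p1) -> ~p1): 0.79 > 0, so result = 0
((~(~p3 -> (~(p2 /\ p2) /\ p3)) -> (p1 /\ p3)) /\ ((p2 \/ p1) -> ~p1)) = min(1, 0) = 0
((~p1 -> p3) \/ ((~(~p3 -> (~(p2 /\ p2) /\ p3)) -> (p1 /\ p3)) /\ ((p2 \/ p1) -> ~p1))) = max(1, 0) = 1
(p2 /\ p3) = min(0.53, 0.04) = 0.04
(((~p1 -> p3) \/ ((~(~p3 -> (~(p2 /\ p2) /\ p3)) -> (p1 /\ p3)) /\ ((p2 \/ p1) -> ~p1))) -> (p2 /\ p3)): 1 > 0.04, so result = 0.04

0.04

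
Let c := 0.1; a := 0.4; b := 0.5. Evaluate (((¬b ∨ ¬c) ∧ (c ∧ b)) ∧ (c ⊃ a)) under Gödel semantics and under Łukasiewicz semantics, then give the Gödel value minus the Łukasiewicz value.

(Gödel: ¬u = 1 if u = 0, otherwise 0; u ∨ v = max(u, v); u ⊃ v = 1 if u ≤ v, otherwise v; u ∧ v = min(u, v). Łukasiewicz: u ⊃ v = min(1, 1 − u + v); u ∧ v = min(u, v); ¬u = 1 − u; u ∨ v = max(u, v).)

-0.10

Gödel evaluation:
  ¬b: Gödel ¬ of 0.5 = 0 (operand ≠ 0)
  ¬c: Gödel ¬ of 0.1 = 0 (operand ≠ 0)
  (¬b ∨ ¬c) = max(0, 0) = 0
  (c ∧ b) = min(0.1, 0.5) = 0.1
  ((¬b ∨ ¬c) ∧ (c ∧ b)) = min(0, 0.1) = 0
  (c ⊃ a): 0.1 ≤ 0.4, so result = 1
  (((¬b ∨ ¬c) ∧ (c ∧ b)) ∧ (c ⊃ a)) = min(0, 1) = 0
  Gödel value = 0
Łukasiewicz evaluation:
  ¬b: Łukasiewicz ¬ gives 1 − 0.5 = 0.5
  ¬c: Łukasiewicz ¬ gives 1 − 0.1 = 0.9
  (¬b ∨ ¬c) = max(0.5, 0.9) = 0.9
  (c ∧ b) = min(0.1, 0.5) = 0.1
  ((¬b ∨ ¬c) ∧ (c ∧ b)) = min(0.9, 0.1) = 0.1
  (c ⊃ a): min(1, 1 − 0.1 + 0.4) = 1
  (((¬b ∨ ¬c) ∧ (c ∧ b)) ∧ (c ⊃ a)) = min(0.1, 1) = 0.1
  Łukasiewicz value = 0.1
Difference: 0 − 0.1 = -0.10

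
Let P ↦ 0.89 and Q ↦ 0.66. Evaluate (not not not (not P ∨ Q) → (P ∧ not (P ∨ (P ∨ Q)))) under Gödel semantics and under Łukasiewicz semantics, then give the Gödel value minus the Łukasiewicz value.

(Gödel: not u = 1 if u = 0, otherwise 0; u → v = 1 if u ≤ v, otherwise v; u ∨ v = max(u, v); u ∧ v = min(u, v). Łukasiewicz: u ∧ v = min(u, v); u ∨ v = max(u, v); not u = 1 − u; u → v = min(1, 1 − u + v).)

Gödel evaluation:
  not P: Gödel ¬ of 0.89 = 0 (operand ≠ 0)
  (not P ∨ Q) = max(0, 0.66) = 0.66
  not (not P ∨ Q): Gödel ¬ of 0.66 = 0 (operand ≠ 0)
  not not (not P ∨ Q): Gödel ¬ of 0 = 1 (operand is 0)
  not not not (not P ∨ Q): Gödel ¬ of 1 = 0 (operand ≠ 0)
  (P ∨ Q) = max(0.89, 0.66) = 0.89
  (P ∨ (P ∨ Q)) = max(0.89, 0.89) = 0.89
  not (P ∨ (P ∨ Q)): Gödel ¬ of 0.89 = 0 (operand ≠ 0)
  (P ∧ not (P ∨ (P ∨ Q))) = min(0.89, 0) = 0
  (not not not (not P ∨ Q) → (P ∧ not (P ∨ (P ∨ Q)))): 0 ≤ 0, so result = 1
  Gödel value = 1
Łukasiewicz evaluation:
  not P: Łukasiewicz ¬ gives 1 − 0.89 = 0.11
  (not P ∨ Q) = max(0.11, 0.66) = 0.66
  not (not P ∨ Q): Łukasiewicz ¬ gives 1 − 0.66 = 0.34
  not not (not P ∨ Q): Łukasiewicz ¬ gives 1 − 0.34 = 0.66
  not not not (not P ∨ Q): Łukasiewicz ¬ gives 1 − 0.66 = 0.34
  (P ∨ Q) = max(0.89, 0.66) = 0.89
  (P ∨ (P ∨ Q)) = max(0.89, 0.89) = 0.89
  not (P ∨ (P ∨ Q)): Łukasiewicz ¬ gives 1 − 0.89 = 0.11
  (P ∧ not (P ∨ (P ∨ Q))) = min(0.89, 0.11) = 0.11
  (not not not (not P ∨ Q) → (P ∧ not (P ∨ (P ∨ Q)))): min(1, 1 − 0.34 + 0.11) = 0.77
  Łukasiewicz value = 0.77
Difference: 1 − 0.77 = 0.23

0.23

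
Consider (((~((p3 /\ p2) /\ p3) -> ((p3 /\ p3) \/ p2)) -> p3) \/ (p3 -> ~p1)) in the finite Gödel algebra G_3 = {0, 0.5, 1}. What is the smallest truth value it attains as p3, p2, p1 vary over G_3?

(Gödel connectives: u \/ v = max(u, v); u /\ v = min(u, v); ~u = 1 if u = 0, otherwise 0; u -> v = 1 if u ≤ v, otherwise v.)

The minimum is attained at p3 = 0.5, p2 = 0.5, p1 = 0.5:
  (p3 /\ p2) = min(0.5, 0.5) = 0.5
  ((p3 /\ p2) /\ p3) = min(0.5, 0.5) = 0.5
  ~((p3 /\ p2) /\ p3): Gödel ¬ of 0.5 = 0 (operand ≠ 0)
  (p3 /\ p3) = min(0.5, 0.5) = 0.5
  ((p3 /\ p3) \/ p2) = max(0.5, 0.5) = 0.5
  (~((p3 /\ p2) /\ p3) -> ((p3 /\ p3) \/ p2)): 0 ≤ 0.5, so result = 1
  ((~((p3 /\ p2) /\ p3) -> ((p3 /\ p3) \/ p2)) -> p3): 1 > 0.5, so result = 0.5
  ~p1: Gödel ¬ of 0.5 = 0 (operand ≠ 0)
  (p3 -> ~p1): 0.5 > 0, so result = 0
  (((~((p3 /\ p2) /\ p3) -> ((p3 /\ p3) \/ p2)) -> p3) \/ (p3 -> ~p1)) = max(0.5, 0) = 0.5
Checking all 27 assignments confirms none give a value below 0.50.

0.50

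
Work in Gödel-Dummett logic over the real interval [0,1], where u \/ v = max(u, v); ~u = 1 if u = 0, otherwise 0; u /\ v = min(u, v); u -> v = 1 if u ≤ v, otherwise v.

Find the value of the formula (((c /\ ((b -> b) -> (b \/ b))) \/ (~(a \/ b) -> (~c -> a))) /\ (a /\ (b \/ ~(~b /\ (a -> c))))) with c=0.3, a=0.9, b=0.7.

0.90

(b -> b): 0.7 ≤ 0.7, so result = 1
(b \/ b) = max(0.7, 0.7) = 0.7
((b -> b) -> (b \/ b)): 1 > 0.7, so result = 0.7
(c /\ ((b -> b) -> (b \/ b))) = min(0.3, 0.7) = 0.3
(a \/ b) = max(0.9, 0.7) = 0.9
~(a \/ b): Gödel ¬ of 0.9 = 0 (operand ≠ 0)
~c: Gödel ¬ of 0.3 = 0 (operand ≠ 0)
(~c -> a): 0 ≤ 0.9, so result = 1
(~(a \/ b) -> (~c -> a)): 0 ≤ 1, so result = 1
((c /\ ((b -> b) -> (b \/ b))) \/ (~(a \/ b) -> (~c -> a))) = max(0.3, 1) = 1
~b: Gödel ¬ of 0.7 = 0 (operand ≠ 0)
(a -> c): 0.9 > 0.3, so result = 0.3
(~b /\ (a -> c)) = min(0, 0.3) = 0
~(~b /\ (a -> c)): Gödel ¬ of 0 = 1 (operand is 0)
(b \/ ~(~b /\ (a -> c))) = max(0.7, 1) = 1
(a /\ (b \/ ~(~b /\ (a -> c)))) = min(0.9, 1) = 0.9
(((c /\ ((b -> b) -> (b \/ b))) \/ (~(a \/ b) -> (~c -> a))) /\ (a /\ (b \/ ~(~b /\ (a -> c))))) = min(1, 0.9) = 0.9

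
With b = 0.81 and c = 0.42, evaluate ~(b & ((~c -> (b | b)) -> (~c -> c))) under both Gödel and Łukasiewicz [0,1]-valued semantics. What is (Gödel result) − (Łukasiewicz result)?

Gödel evaluation:
  ~c: Gödel ¬ of 0.42 = 0 (operand ≠ 0)
  (b | b) = max(0.81, 0.81) = 0.81
  (~c -> (b | b)): 0 ≤ 0.81, so result = 1
  ~c: Gödel ¬ of 0.42 = 0 (operand ≠ 0)
  (~c -> c): 0 ≤ 0.42, so result = 1
  ((~c -> (b | b)) -> (~c -> c)): 1 ≤ 1, so result = 1
  (b & ((~c -> (b | b)) -> (~c -> c))) = min(0.81, 1) = 0.81
  ~(b & ((~c -> (b | b)) -> (~c -> c))): Gödel ¬ of 0.81 = 0 (operand ≠ 0)
  Gödel value = 0
Łukasiewicz evaluation:
  ~c: Łukasiewicz ¬ gives 1 − 0.42 = 0.58
  (b | b) = max(0.81, 0.81) = 0.81
  (~c -> (b | b)): min(1, 1 − 0.58 + 0.81) = 1
  ~c: Łukasiewicz ¬ gives 1 − 0.42 = 0.58
  (~c -> c): min(1, 1 − 0.58 + 0.42) = 0.84
  ((~c -> (b | b)) -> (~c -> c)): min(1, 1 − 1 + 0.84) = 0.84
  (b & ((~c -> (b | b)) -> (~c -> c))) = min(0.81, 0.84) = 0.81
  ~(b & ((~c -> (b | b)) -> (~c -> c))): Łukasiewicz ¬ gives 1 − 0.81 = 0.19
  Łukasiewicz value = 0.19
Difference: 0 − 0.19 = -0.19

-0.19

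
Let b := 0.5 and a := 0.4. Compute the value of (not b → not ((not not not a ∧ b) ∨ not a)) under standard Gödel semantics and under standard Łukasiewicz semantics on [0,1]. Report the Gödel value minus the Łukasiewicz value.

Gödel evaluation:
  not b: Gödel ¬ of 0.5 = 0 (operand ≠ 0)
  not a: Gödel ¬ of 0.4 = 0 (operand ≠ 0)
  not not a: Gödel ¬ of 0 = 1 (operand is 0)
  not not not a: Gödel ¬ of 1 = 0 (operand ≠ 0)
  (not not not a ∧ b) = min(0, 0.5) = 0
  not a: Gödel ¬ of 0.4 = 0 (operand ≠ 0)
  ((not not not a ∧ b) ∨ not a) = max(0, 0) = 0
  not ((not not not a ∧ b) ∨ not a): Gödel ¬ of 0 = 1 (operand is 0)
  (not b → not ((not not not a ∧ b) ∨ not a)): 0 ≤ 1, so result = 1
  Gödel value = 1
Łukasiewicz evaluation:
  not b: Łukasiewicz ¬ gives 1 − 0.5 = 0.5
  not a: Łukasiewicz ¬ gives 1 − 0.4 = 0.6
  not not a: Łukasiewicz ¬ gives 1 − 0.6 = 0.4
  not not not a: Łukasiewicz ¬ gives 1 − 0.4 = 0.6
  (not not not a ∧ b) = min(0.6, 0.5) = 0.5
  not a: Łukasiewicz ¬ gives 1 − 0.4 = 0.6
  ((not not not a ∧ b) ∨ not a) = max(0.5, 0.6) = 0.6
  not ((not not not a ∧ b) ∨ not a): Łukasiewicz ¬ gives 1 − 0.6 = 0.4
  (not b → not ((not not not a ∧ b) ∨ not a)): min(1, 1 − 0.5 + 0.4) = 0.9
  Łukasiewicz value = 0.9
Difference: 1 − 0.9 = 0.10

0.10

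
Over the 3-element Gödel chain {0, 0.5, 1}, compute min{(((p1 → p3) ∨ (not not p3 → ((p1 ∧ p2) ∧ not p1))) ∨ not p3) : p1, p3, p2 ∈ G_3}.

The minimum is attained at p1 = 1, p3 = 0.5, p2 = 0:
  (p1 → p3): 1 > 0.5, so result = 0.5
  not p3: Gödel ¬ of 0.5 = 0 (operand ≠ 0)
  not not p3: Gödel ¬ of 0 = 1 (operand is 0)
  (p1 ∧ p2) = min(1, 0) = 0
  not p1: Gödel ¬ of 1 = 0 (operand ≠ 0)
  ((p1 ∧ p2) ∧ not p1) = min(0, 0) = 0
  (not not p3 → ((p1 ∧ p2) ∧ not p1)): 1 > 0, so result = 0
  ((p1 → p3) ∨ (not not p3 → ((p1 ∧ p2) ∧ not p1))) = max(0.5, 0) = 0.5
  not p3: Gödel ¬ of 0.5 = 0 (operand ≠ 0)
  (((p1 → p3) ∨ (not not p3 → ((p1 ∧ p2) ∧ not p1))) ∨ not p3) = max(0.5, 0) = 0.5
Checking all 27 assignments confirms none give a value below 0.50.

0.50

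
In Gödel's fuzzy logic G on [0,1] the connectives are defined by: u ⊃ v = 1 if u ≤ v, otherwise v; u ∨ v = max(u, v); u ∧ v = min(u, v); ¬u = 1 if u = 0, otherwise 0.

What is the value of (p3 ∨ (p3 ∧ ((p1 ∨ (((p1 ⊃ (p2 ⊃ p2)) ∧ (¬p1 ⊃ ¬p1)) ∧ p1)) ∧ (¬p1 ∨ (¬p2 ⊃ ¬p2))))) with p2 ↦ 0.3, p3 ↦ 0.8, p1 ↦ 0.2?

(p2 ⊃ p2): 0.3 ≤ 0.3, so result = 1
(p1 ⊃ (p2 ⊃ p2)): 0.2 ≤ 1, so result = 1
¬p1: Gödel ¬ of 0.2 = 0 (operand ≠ 0)
¬p1: Gödel ¬ of 0.2 = 0 (operand ≠ 0)
(¬p1 ⊃ ¬p1): 0 ≤ 0, so result = 1
((p1 ⊃ (p2 ⊃ p2)) ∧ (¬p1 ⊃ ¬p1)) = min(1, 1) = 1
(((p1 ⊃ (p2 ⊃ p2)) ∧ (¬p1 ⊃ ¬p1)) ∧ p1) = min(1, 0.2) = 0.2
(p1 ∨ (((p1 ⊃ (p2 ⊃ p2)) ∧ (¬p1 ⊃ ¬p1)) ∧ p1)) = max(0.2, 0.2) = 0.2
¬p1: Gödel ¬ of 0.2 = 0 (operand ≠ 0)
¬p2: Gödel ¬ of 0.3 = 0 (operand ≠ 0)
¬p2: Gödel ¬ of 0.3 = 0 (operand ≠ 0)
(¬p2 ⊃ ¬p2): 0 ≤ 0, so result = 1
(¬p1 ∨ (¬p2 ⊃ ¬p2)) = max(0, 1) = 1
((p1 ∨ (((p1 ⊃ (p2 ⊃ p2)) ∧ (¬p1 ⊃ ¬p1)) ∧ p1)) ∧ (¬p1 ∨ (¬p2 ⊃ ¬p2))) = min(0.2, 1) = 0.2
(p3 ∧ ((p1 ∨ (((p1 ⊃ (p2 ⊃ p2)) ∧ (¬p1 ⊃ ¬p1)) ∧ p1)) ∧ (¬p1 ∨ (¬p2 ⊃ ¬p2)))) = min(0.8, 0.2) = 0.2
(p3 ∨ (p3 ∧ ((p1 ∨ (((p1 ⊃ (p2 ⊃ p2)) ∧ (¬p1 ⊃ ¬p1)) ∧ p1)) ∧ (¬p1 ∨ (¬p2 ⊃ ¬p2))))) = max(0.8, 0.2) = 0.8

0.80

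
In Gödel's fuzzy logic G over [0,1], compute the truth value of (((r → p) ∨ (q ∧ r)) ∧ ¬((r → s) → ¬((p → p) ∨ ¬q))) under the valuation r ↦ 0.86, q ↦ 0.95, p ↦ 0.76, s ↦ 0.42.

0.86

(r → p): 0.86 > 0.76, so result = 0.76
(q ∧ r) = min(0.95, 0.86) = 0.86
((r → p) ∨ (q ∧ r)) = max(0.76, 0.86) = 0.86
(r → s): 0.86 > 0.42, so result = 0.42
(p → p): 0.76 ≤ 0.76, so result = 1
¬q: Gödel ¬ of 0.95 = 0 (operand ≠ 0)
((p → p) ∨ ¬q) = max(1, 0) = 1
¬((p → p) ∨ ¬q): Gödel ¬ of 1 = 0 (operand ≠ 0)
((r → s) → ¬((p → p) ∨ ¬q)): 0.42 > 0, so result = 0
¬((r → s) → ¬((p → p) ∨ ¬q)): Gödel ¬ of 0 = 1 (operand is 0)
(((r → p) ∨ (q ∧ r)) ∧ ¬((r → s) → ¬((p → p) ∨ ¬q))) = min(0.86, 1) = 0.86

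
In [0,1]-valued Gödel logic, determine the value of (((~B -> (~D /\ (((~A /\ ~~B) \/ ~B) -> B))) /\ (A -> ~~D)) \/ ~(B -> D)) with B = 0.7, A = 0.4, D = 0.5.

~B: Gödel ¬ of 0.7 = 0 (operand ≠ 0)
~D: Gödel ¬ of 0.5 = 0 (operand ≠ 0)
~A: Gödel ¬ of 0.4 = 0 (operand ≠ 0)
~B: Gödel ¬ of 0.7 = 0 (operand ≠ 0)
~~B: Gödel ¬ of 0 = 1 (operand is 0)
(~A /\ ~~B) = min(0, 1) = 0
~B: Gödel ¬ of 0.7 = 0 (operand ≠ 0)
((~A /\ ~~B) \/ ~B) = max(0, 0) = 0
(((~A /\ ~~B) \/ ~B) -> B): 0 ≤ 0.7, so result = 1
(~D /\ (((~A /\ ~~B) \/ ~B) -> B)) = min(0, 1) = 0
(~B -> (~D /\ (((~A /\ ~~B) \/ ~B) -> B))): 0 ≤ 0, so result = 1
~D: Gödel ¬ of 0.5 = 0 (operand ≠ 0)
~~D: Gödel ¬ of 0 = 1 (operand is 0)
(A -> ~~D): 0.4 ≤ 1, so result = 1
((~B -> (~D /\ (((~A /\ ~~B) \/ ~B) -> B))) /\ (A -> ~~D)) = min(1, 1) = 1
(B -> D): 0.7 > 0.5, so result = 0.5
~(B -> D): Gödel ¬ of 0.5 = 0 (operand ≠ 0)
(((~B -> (~D /\ (((~A /\ ~~B) \/ ~B) -> B))) /\ (A -> ~~D)) \/ ~(B -> D)) = max(1, 0) = 1

1.00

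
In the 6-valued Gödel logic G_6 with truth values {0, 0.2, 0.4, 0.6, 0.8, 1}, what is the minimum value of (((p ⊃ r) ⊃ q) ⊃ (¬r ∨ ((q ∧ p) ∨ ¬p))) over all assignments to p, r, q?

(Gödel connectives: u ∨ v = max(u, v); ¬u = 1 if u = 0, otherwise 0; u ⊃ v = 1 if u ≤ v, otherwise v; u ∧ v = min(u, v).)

The minimum is attained at p = 0.2, r = 0.2, q = 0.4:
  (p ⊃ r): 0.2 ≤ 0.2, so result = 1
  ((p ⊃ r) ⊃ q): 1 > 0.4, so result = 0.4
  ¬r: Gödel ¬ of 0.2 = 0 (operand ≠ 0)
  (q ∧ p) = min(0.4, 0.2) = 0.2
  ¬p: Gödel ¬ of 0.2 = 0 (operand ≠ 0)
  ((q ∧ p) ∨ ¬p) = max(0.2, 0) = 0.2
  (¬r ∨ ((q ∧ p) ∨ ¬p)) = max(0, 0.2) = 0.2
  (((p ⊃ r) ⊃ q) ⊃ (¬r ∨ ((q ∧ p) ∨ ¬p))): 0.4 > 0.2, so result = 0.2
Checking all 216 assignments confirms none give a value below 0.20.

0.20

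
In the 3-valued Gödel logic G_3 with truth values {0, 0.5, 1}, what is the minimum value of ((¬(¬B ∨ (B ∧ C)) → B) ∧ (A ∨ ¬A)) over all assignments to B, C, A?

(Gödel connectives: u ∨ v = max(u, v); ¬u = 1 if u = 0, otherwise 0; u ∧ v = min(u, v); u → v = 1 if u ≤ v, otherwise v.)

0.50

The minimum is attained at B = 0, C = 0, A = 0.5:
  ¬B: Gödel ¬ of 0 = 1 (operand is 0)
  (B ∧ C) = min(0, 0) = 0
  (¬B ∨ (B ∧ C)) = max(1, 0) = 1
  ¬(¬B ∨ (B ∧ C)): Gödel ¬ of 1 = 0 (operand ≠ 0)
  (¬(¬B ∨ (B ∧ C)) → B): 0 ≤ 0, so result = 1
  ¬A: Gödel ¬ of 0.5 = 0 (operand ≠ 0)
  (A ∨ ¬A) = max(0.5, 0) = 0.5
  ((¬(¬B ∨ (B ∧ C)) → B) ∧ (A ∨ ¬A)) = min(1, 0.5) = 0.5
Checking all 27 assignments confirms none give a value below 0.50.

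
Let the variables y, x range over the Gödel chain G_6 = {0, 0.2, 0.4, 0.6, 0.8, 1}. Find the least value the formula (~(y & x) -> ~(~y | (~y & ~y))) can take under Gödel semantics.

The minimum is attained at y = 0, x = 0:
  (y & x) = min(0, 0) = 0
  ~(y & x): Gödel ¬ of 0 = 1 (operand is 0)
  ~y: Gödel ¬ of 0 = 1 (operand is 0)
  ~y: Gödel ¬ of 0 = 1 (operand is 0)
  ~y: Gödel ¬ of 0 = 1 (operand is 0)
  (~y & ~y) = min(1, 1) = 1
  (~y | (~y & ~y)) = max(1, 1) = 1
  ~(~y | (~y & ~y)): Gödel ¬ of 1 = 0 (operand ≠ 0)
  (~(y & x) -> ~(~y | (~y & ~y))): 1 > 0, so result = 0
Checking all 36 assignments confirms none give a value below 0.00.

0.00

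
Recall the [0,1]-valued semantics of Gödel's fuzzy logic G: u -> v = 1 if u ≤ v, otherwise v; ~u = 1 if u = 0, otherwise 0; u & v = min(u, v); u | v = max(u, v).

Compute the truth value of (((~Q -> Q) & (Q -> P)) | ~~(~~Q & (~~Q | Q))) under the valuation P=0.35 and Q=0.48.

1.00

~Q: Gödel ¬ of 0.48 = 0 (operand ≠ 0)
(~Q -> Q): 0 ≤ 0.48, so result = 1
(Q -> P): 0.48 > 0.35, so result = 0.35
((~Q -> Q) & (Q -> P)) = min(1, 0.35) = 0.35
~Q: Gödel ¬ of 0.48 = 0 (operand ≠ 0)
~~Q: Gödel ¬ of 0 = 1 (operand is 0)
~Q: Gödel ¬ of 0.48 = 0 (operand ≠ 0)
~~Q: Gödel ¬ of 0 = 1 (operand is 0)
(~~Q | Q) = max(1, 0.48) = 1
(~~Q & (~~Q | Q)) = min(1, 1) = 1
~(~~Q & (~~Q | Q)): Gödel ¬ of 1 = 0 (operand ≠ 0)
~~(~~Q & (~~Q | Q)): Gödel ¬ of 0 = 1 (operand is 0)
(((~Q -> Q) & (Q -> P)) | ~~(~~Q & (~~Q | Q))) = max(0.35, 1) = 1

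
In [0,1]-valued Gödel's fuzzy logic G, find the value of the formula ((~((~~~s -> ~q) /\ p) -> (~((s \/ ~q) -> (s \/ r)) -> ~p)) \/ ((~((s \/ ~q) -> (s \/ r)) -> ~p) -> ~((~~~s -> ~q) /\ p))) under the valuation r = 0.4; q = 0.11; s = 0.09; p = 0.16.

1.00

~s: Gödel ¬ of 0.09 = 0 (operand ≠ 0)
~~s: Gödel ¬ of 0 = 1 (operand is 0)
~~~s: Gödel ¬ of 1 = 0 (operand ≠ 0)
~q: Gödel ¬ of 0.11 = 0 (operand ≠ 0)
(~~~s -> ~q): 0 ≤ 0, so result = 1
((~~~s -> ~q) /\ p) = min(1, 0.16) = 0.16
~((~~~s -> ~q) /\ p): Gödel ¬ of 0.16 = 0 (operand ≠ 0)
~q: Gödel ¬ of 0.11 = 0 (operand ≠ 0)
(s \/ ~q) = max(0.09, 0) = 0.09
(s \/ r) = max(0.09, 0.4) = 0.4
((s \/ ~q) -> (s \/ r)): 0.09 ≤ 0.4, so result = 1
~((s \/ ~q) -> (s \/ r)): Gödel ¬ of 1 = 0 (operand ≠ 0)
~p: Gödel ¬ of 0.16 = 0 (operand ≠ 0)
(~((s \/ ~q) -> (s \/ r)) -> ~p): 0 ≤ 0, so result = 1
(~((~~~s -> ~q) /\ p) -> (~((s \/ ~q) -> (s \/ r)) -> ~p)): 0 ≤ 1, so result = 1
~q: Gödel ¬ of 0.11 = 0 (operand ≠ 0)
(s \/ ~q) = max(0.09, 0) = 0.09
(s \/ r) = max(0.09, 0.4) = 0.4
((s \/ ~q) -> (s \/ r)): 0.09 ≤ 0.4, so result = 1
~((s \/ ~q) -> (s \/ r)): Gödel ¬ of 1 = 0 (operand ≠ 0)
~p: Gödel ¬ of 0.16 = 0 (operand ≠ 0)
(~((s \/ ~q) -> (s \/ r)) -> ~p): 0 ≤ 0, so result = 1
~s: Gödel ¬ of 0.09 = 0 (operand ≠ 0)
~~s: Gödel ¬ of 0 = 1 (operand is 0)
~~~s: Gödel ¬ of 1 = 0 (operand ≠ 0)
~q: Gödel ¬ of 0.11 = 0 (operand ≠ 0)
(~~~s -> ~q): 0 ≤ 0, so result = 1
((~~~s -> ~q) /\ p) = min(1, 0.16) = 0.16
~((~~~s -> ~q) /\ p): Gödel ¬ of 0.16 = 0 (operand ≠ 0)
((~((s \/ ~q) -> (s \/ r)) -> ~p) -> ~((~~~s -> ~q) /\ p)): 1 > 0, so result = 0
((~((~~~s -> ~q) /\ p) -> (~((s \/ ~q) -> (s \/ r)) -> ~p)) \/ ((~((s \/ ~q) -> (s \/ r)) -> ~p) -> ~((~~~s -> ~q) /\ p))) = max(1, 0) = 1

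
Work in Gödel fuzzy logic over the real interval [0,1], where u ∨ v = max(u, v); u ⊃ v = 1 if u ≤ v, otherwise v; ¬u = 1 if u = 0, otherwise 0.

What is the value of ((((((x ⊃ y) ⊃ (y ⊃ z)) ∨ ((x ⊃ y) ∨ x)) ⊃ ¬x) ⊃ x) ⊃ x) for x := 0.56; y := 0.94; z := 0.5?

(x ⊃ y): 0.56 ≤ 0.94, so result = 1
(y ⊃ z): 0.94 > 0.5, so result = 0.5
((x ⊃ y) ⊃ (y ⊃ z)): 1 > 0.5, so result = 0.5
(x ⊃ y): 0.56 ≤ 0.94, so result = 1
((x ⊃ y) ∨ x) = max(1, 0.56) = 1
(((x ⊃ y) ⊃ (y ⊃ z)) ∨ ((x ⊃ y) ∨ x)) = max(0.5, 1) = 1
¬x: Gödel ¬ of 0.56 = 0 (operand ≠ 0)
((((x ⊃ y) ⊃ (y ⊃ z)) ∨ ((x ⊃ y) ∨ x)) ⊃ ¬x): 1 > 0, so result = 0
(((((x ⊃ y) ⊃ (y ⊃ z)) ∨ ((x ⊃ y) ∨ x)) ⊃ ¬x) ⊃ x): 0 ≤ 0.56, so result = 1
((((((x ⊃ y) ⊃ (y ⊃ z)) ∨ ((x ⊃ y) ∨ x)) ⊃ ¬x) ⊃ x) ⊃ x): 1 > 0.56, so result = 0.56

0.56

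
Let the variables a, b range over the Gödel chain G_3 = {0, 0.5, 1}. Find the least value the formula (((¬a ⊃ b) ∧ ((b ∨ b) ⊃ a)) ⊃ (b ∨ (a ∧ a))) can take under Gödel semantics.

The minimum is attained at a = 0.5, b = 0:
  ¬a: Gödel ¬ of 0.5 = 0 (operand ≠ 0)
  (¬a ⊃ b): 0 ≤ 0, so result = 1
  (b ∨ b) = max(0, 0) = 0
  ((b ∨ b) ⊃ a): 0 ≤ 0.5, so result = 1
  ((¬a ⊃ b) ∧ ((b ∨ b) ⊃ a)) = min(1, 1) = 1
  (a ∧ a) = min(0.5, 0.5) = 0.5
  (b ∨ (a ∧ a)) = max(0, 0.5) = 0.5
  (((¬a ⊃ b) ∧ ((b ∨ b) ⊃ a)) ⊃ (b ∨ (a ∧ a))): 1 > 0.5, so result = 0.5
Checking all 9 assignments confirms none give a value below 0.50.

0.50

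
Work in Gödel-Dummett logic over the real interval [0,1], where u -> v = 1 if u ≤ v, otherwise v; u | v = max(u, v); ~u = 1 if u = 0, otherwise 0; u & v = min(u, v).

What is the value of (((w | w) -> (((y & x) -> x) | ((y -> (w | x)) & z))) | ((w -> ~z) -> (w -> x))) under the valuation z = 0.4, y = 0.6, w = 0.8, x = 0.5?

(w | w) = max(0.8, 0.8) = 0.8
(y & x) = min(0.6, 0.5) = 0.5
((y & x) -> x): 0.5 ≤ 0.5, so result = 1
(w | x) = max(0.8, 0.5) = 0.8
(y -> (w | x)): 0.6 ≤ 0.8, so result = 1
((y -> (w | x)) & z) = min(1, 0.4) = 0.4
(((y & x) -> x) | ((y -> (w | x)) & z)) = max(1, 0.4) = 1
((w | w) -> (((y & x) -> x) | ((y -> (w | x)) & z))): 0.8 ≤ 1, so result = 1
~z: Gödel ¬ of 0.4 = 0 (operand ≠ 0)
(w -> ~z): 0.8 > 0, so result = 0
(w -> x): 0.8 > 0.5, so result = 0.5
((w -> ~z) -> (w -> x)): 0 ≤ 0.5, so result = 1
(((w | w) -> (((y & x) -> x) | ((y -> (w | x)) & z))) | ((w -> ~z) -> (w -> x))) = max(1, 1) = 1

1.00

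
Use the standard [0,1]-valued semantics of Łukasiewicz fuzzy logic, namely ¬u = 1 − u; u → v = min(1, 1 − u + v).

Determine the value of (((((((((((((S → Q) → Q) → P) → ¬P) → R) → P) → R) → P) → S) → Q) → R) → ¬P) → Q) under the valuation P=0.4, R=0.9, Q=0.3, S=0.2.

0.70

(S → Q): min(1, 1 − 0.2 + 0.3) = 1
((S → Q) → Q): min(1, 1 − 1 + 0.3) = 0.3
(((S → Q) → Q) → P): min(1, 1 − 0.3 + 0.4) = 1
¬P: Łukasiewicz ¬ gives 1 − 0.4 = 0.6
((((S → Q) → Q) → P) → ¬P): min(1, 1 − 1 + 0.6) = 0.6
(((((S → Q) → Q) → P) → ¬P) → R): min(1, 1 − 0.6 + 0.9) = 1
((((((S → Q) → Q) → P) → ¬P) → R) → P): min(1, 1 − 1 + 0.4) = 0.4
(((((((S → Q) → Q) → P) → ¬P) → R) → P) → R): min(1, 1 − 0.4 + 0.9) = 1
((((((((S → Q) → Q) → P) → ¬P) → R) → P) → R) → P): min(1, 1 − 1 + 0.4) = 0.4
(((((((((S → Q) → Q) → P) → ¬P) → R) → P) → R) → P) → S): min(1, 1 − 0.4 + 0.2) = 0.8
((((((((((S → Q) → Q) → P) → ¬P) → R) → P) → R) → P) → S) → Q): min(1, 1 − 0.8 + 0.3) = 0.5
(((((((((((S → Q) → Q) → P) → ¬P) → R) → P) → R) → P) → S) → Q) → R): min(1, 1 − 0.5 + 0.9) = 1
¬P: Łukasiewicz ¬ gives 1 − 0.4 = 0.6
((((((((((((S → Q) → Q) → P) → ¬P) → R) → P) → R) → P) → S) → Q) → R) → ¬P): min(1, 1 − 1 + 0.6) = 0.6
(((((((((((((S → Q) → Q) → P) → ¬P) → R) → P) → R) → P) → S) → Q) → R) → ¬P) → Q): min(1, 1 − 0.6 + 0.3) = 0.7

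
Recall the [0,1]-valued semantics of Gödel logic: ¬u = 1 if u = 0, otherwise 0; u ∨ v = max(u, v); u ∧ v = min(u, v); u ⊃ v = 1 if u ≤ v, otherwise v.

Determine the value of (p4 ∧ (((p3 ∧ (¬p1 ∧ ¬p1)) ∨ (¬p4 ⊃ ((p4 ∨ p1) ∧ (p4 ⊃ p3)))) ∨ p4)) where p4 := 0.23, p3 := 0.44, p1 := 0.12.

¬p1: Gödel ¬ of 0.12 = 0 (operand ≠ 0)
¬p1: Gödel ¬ of 0.12 = 0 (operand ≠ 0)
(¬p1 ∧ ¬p1) = min(0, 0) = 0
(p3 ∧ (¬p1 ∧ ¬p1)) = min(0.44, 0) = 0
¬p4: Gödel ¬ of 0.23 = 0 (operand ≠ 0)
(p4 ∨ p1) = max(0.23, 0.12) = 0.23
(p4 ⊃ p3): 0.23 ≤ 0.44, so result = 1
((p4 ∨ p1) ∧ (p4 ⊃ p3)) = min(0.23, 1) = 0.23
(¬p4 ⊃ ((p4 ∨ p1) ∧ (p4 ⊃ p3))): 0 ≤ 0.23, so result = 1
((p3 ∧ (¬p1 ∧ ¬p1)) ∨ (¬p4 ⊃ ((p4 ∨ p1) ∧ (p4 ⊃ p3)))) = max(0, 1) = 1
(((p3 ∧ (¬p1 ∧ ¬p1)) ∨ (¬p4 ⊃ ((p4 ∨ p1) ∧ (p4 ⊃ p3)))) ∨ p4) = max(1, 0.23) = 1
(p4 ∧ (((p3 ∧ (¬p1 ∧ ¬p1)) ∨ (¬p4 ⊃ ((p4 ∨ p1) ∧ (p4 ⊃ p3)))) ∨ p4)) = min(0.23, 1) = 0.23

0.23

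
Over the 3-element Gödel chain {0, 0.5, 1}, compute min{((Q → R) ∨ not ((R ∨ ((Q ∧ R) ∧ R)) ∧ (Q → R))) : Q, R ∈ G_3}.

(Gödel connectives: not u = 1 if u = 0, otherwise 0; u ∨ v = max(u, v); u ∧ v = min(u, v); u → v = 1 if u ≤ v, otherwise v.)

The minimum is attained at Q = 1, R = 0.5:
  (Q → R): 1 > 0.5, so result = 0.5
  (Q ∧ R) = min(1, 0.5) = 0.5
  ((Q ∧ R) ∧ R) = min(0.5, 0.5) = 0.5
  (R ∨ ((Q ∧ R) ∧ R)) = max(0.5, 0.5) = 0.5
  (Q → R): 1 > 0.5, so result = 0.5
  ((R ∨ ((Q ∧ R) ∧ R)) ∧ (Q → R)) = min(0.5, 0.5) = 0.5
  not ((R ∨ ((Q ∧ R) ∧ R)) ∧ (Q → R)): Gödel ¬ of 0.5 = 0 (operand ≠ 0)
  ((Q → R) ∨ not ((R ∨ ((Q ∧ R) ∧ R)) ∧ (Q → R))) = max(0.5, 0) = 0.5
Checking all 9 assignments confirms none give a value below 0.50.

0.50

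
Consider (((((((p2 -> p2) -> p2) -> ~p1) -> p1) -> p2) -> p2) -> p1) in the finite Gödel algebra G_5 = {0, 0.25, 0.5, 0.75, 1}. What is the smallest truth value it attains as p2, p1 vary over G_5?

0.00

The minimum is attained at p2 = 0.25, p1 = 0:
  (p2 -> p2): 0.25 ≤ 0.25, so result = 1
  ((p2 -> p2) -> p2): 1 > 0.25, so result = 0.25
  ~p1: Gödel ¬ of 0 = 1 (operand is 0)
  (((p2 -> p2) -> p2) -> ~p1): 0.25 ≤ 1, so result = 1
  ((((p2 -> p2) -> p2) -> ~p1) -> p1): 1 > 0, so result = 0
  (((((p2 -> p2) -> p2) -> ~p1) -> p1) -> p2): 0 ≤ 0.25, so result = 1
  ((((((p2 -> p2) -> p2) -> ~p1) -> p1) -> p2) -> p2): 1 > 0.25, so result = 0.25
  (((((((p2 -> p2) -> p2) -> ~p1) -> p1) -> p2) -> p2) -> p1): 0.25 > 0, so result = 0
Checking all 25 assignments confirms none give a value below 0.00.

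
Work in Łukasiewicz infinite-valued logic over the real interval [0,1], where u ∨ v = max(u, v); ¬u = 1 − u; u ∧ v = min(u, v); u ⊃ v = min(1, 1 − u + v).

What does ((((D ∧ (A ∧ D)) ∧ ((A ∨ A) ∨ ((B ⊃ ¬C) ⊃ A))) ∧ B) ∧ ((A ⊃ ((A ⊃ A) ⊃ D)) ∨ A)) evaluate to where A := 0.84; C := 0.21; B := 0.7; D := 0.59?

(A ∧ D) = min(0.84, 0.59) = 0.59
(D ∧ (A ∧ D)) = min(0.59, 0.59) = 0.59
(A ∨ A) = max(0.84, 0.84) = 0.84
¬C: Łukasiewicz ¬ gives 1 − 0.21 = 0.79
(B ⊃ ¬C): min(1, 1 − 0.7 + 0.79) = 1
((B ⊃ ¬C) ⊃ A): min(1, 1 − 1 + 0.84) = 0.84
((A ∨ A) ∨ ((B ⊃ ¬C) ⊃ A)) = max(0.84, 0.84) = 0.84
((D ∧ (A ∧ D)) ∧ ((A ∨ A) ∨ ((B ⊃ ¬C) ⊃ A))) = min(0.59, 0.84) = 0.59
(((D ∧ (A ∧ D)) ∧ ((A ∨ A) ∨ ((B ⊃ ¬C) ⊃ A))) ∧ B) = min(0.59, 0.7) = 0.59
(A ⊃ A): min(1, 1 − 0.84 + 0.84) = 1
((A ⊃ A) ⊃ D): min(1, 1 − 1 + 0.59) = 0.59
(A ⊃ ((A ⊃ A) ⊃ D)): min(1, 1 − 0.84 + 0.59) = 0.75
((A ⊃ ((A ⊃ A) ⊃ D)) ∨ A) = max(0.75, 0.84) = 0.84
((((D ∧ (A ∧ D)) ∧ ((A ∨ A) ∨ ((B ⊃ ¬C) ⊃ A))) ∧ B) ∧ ((A ⊃ ((A ⊃ A) ⊃ D)) ∨ A)) = min(0.59, 0.84) = 0.59

0.59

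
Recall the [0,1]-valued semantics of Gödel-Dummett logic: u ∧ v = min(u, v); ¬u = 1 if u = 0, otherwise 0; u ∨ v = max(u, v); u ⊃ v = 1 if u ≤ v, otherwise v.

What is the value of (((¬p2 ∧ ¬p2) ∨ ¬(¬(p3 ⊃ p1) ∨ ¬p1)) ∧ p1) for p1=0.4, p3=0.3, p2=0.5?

0.40

¬p2: Gödel ¬ of 0.5 = 0 (operand ≠ 0)
¬p2: Gödel ¬ of 0.5 = 0 (operand ≠ 0)
(¬p2 ∧ ¬p2) = min(0, 0) = 0
(p3 ⊃ p1): 0.3 ≤ 0.4, so result = 1
¬(p3 ⊃ p1): Gödel ¬ of 1 = 0 (operand ≠ 0)
¬p1: Gödel ¬ of 0.4 = 0 (operand ≠ 0)
(¬(p3 ⊃ p1) ∨ ¬p1) = max(0, 0) = 0
¬(¬(p3 ⊃ p1) ∨ ¬p1): Gödel ¬ of 0 = 1 (operand is 0)
((¬p2 ∧ ¬p2) ∨ ¬(¬(p3 ⊃ p1) ∨ ¬p1)) = max(0, 1) = 1
(((¬p2 ∧ ¬p2) ∨ ¬(¬(p3 ⊃ p1) ∨ ¬p1)) ∧ p1) = min(1, 0.4) = 0.4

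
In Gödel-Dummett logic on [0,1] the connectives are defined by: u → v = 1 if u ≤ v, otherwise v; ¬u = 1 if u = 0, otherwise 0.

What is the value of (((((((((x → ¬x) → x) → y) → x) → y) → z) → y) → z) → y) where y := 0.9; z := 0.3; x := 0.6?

¬x: Gödel ¬ of 0.6 = 0 (operand ≠ 0)
(x → ¬x): 0.6 > 0, so result = 0
((x → ¬x) → x): 0 ≤ 0.6, so result = 1
(((x → ¬x) → x) → y): 1 > 0.9, so result = 0.9
((((x → ¬x) → x) → y) → x): 0.9 > 0.6, so result = 0.6
(((((x → ¬x) → x) → y) → x) → y): 0.6 ≤ 0.9, so result = 1
((((((x → ¬x) → x) → y) → x) → y) → z): 1 > 0.3, so result = 0.3
(((((((x → ¬x) → x) → y) → x) → y) → z) → y): 0.3 ≤ 0.9, so result = 1
((((((((x → ¬x) → x) → y) → x) → y) → z) → y) → z): 1 > 0.3, so result = 0.3
(((((((((x → ¬x) → x) → y) → x) → y) → z) → y) → z) → y): 0.3 ≤ 0.9, so result = 1

1.00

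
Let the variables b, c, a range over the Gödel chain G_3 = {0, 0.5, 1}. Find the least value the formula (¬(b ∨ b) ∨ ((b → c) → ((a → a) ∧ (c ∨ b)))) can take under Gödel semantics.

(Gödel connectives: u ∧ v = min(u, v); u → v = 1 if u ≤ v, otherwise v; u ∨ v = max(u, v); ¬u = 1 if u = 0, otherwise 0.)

0.50

The minimum is attained at b = 0.5, c = 0.5, a = 0:
  (b ∨ b) = max(0.5, 0.5) = 0.5
  ¬(b ∨ b): Gödel ¬ of 0.5 = 0 (operand ≠ 0)
  (b → c): 0.5 ≤ 0.5, so result = 1
  (a → a): 0 ≤ 0, so result = 1
  (c ∨ b) = max(0.5, 0.5) = 0.5
  ((a → a) ∧ (c ∨ b)) = min(1, 0.5) = 0.5
  ((b → c) → ((a → a) ∧ (c ∨ b))): 1 > 0.5, so result = 0.5
  (¬(b ∨ b) ∨ ((b → c) → ((a → a) ∧ (c ∨ b)))) = max(0, 0.5) = 0.5
Checking all 27 assignments confirms none give a value below 0.50.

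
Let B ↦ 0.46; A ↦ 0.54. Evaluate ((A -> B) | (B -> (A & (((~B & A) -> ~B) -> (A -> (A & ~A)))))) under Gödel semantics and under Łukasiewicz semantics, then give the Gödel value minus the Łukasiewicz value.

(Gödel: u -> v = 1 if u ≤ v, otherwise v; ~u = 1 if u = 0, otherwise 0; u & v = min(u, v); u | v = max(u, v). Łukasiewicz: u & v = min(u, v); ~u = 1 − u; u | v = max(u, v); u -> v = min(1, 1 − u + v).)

-0.54

Gödel evaluation:
  (A -> B): 0.54 > 0.46, so result = 0.46
  ~B: Gödel ¬ of 0.46 = 0 (operand ≠ 0)
  (~B & A) = min(0, 0.54) = 0
  ~B: Gödel ¬ of 0.46 = 0 (operand ≠ 0)
  ((~B & A) -> ~B): 0 ≤ 0, so result = 1
  ~A: Gödel ¬ of 0.54 = 0 (operand ≠ 0)
  (A & ~A) = min(0.54, 0) = 0
  (A -> (A & ~A)): 0.54 > 0, so result = 0
  (((~B & A) -> ~B) -> (A -> (A & ~A))): 1 > 0, so result = 0
  (A & (((~B & A) -> ~B) -> (A -> (A & ~A)))) = min(0.54, 0) = 0
  (B -> (A & (((~B & A) -> ~B) -> (A -> (A & ~A))))): 0.46 > 0, so result = 0
  ((A -> B) | (B -> (A & (((~B & A) -> ~B) -> (A -> (A & ~A)))))) = max(0.46, 0) = 0.46
  Gödel value = 0.46
Łukasiewicz evaluation:
  (A -> B): min(1, 1 − 0.54 + 0.46) = 0.92
  ~B: Łukasiewicz ¬ gives 1 − 0.46 = 0.54
  (~B & A) = min(0.54, 0.54) = 0.54
  ~B: Łukasiewicz ¬ gives 1 − 0.46 = 0.54
  ((~B & A) -> ~B): min(1, 1 − 0.54 + 0.54) = 1
  ~A: Łukasiewicz ¬ gives 1 − 0.54 = 0.46
  (A & ~A) = min(0.54, 0.46) = 0.46
  (A -> (A & ~A)): min(1, 1 − 0.54 + 0.46) = 0.92
  (((~B & A) -> ~B) -> (A -> (A & ~A))): min(1, 1 − 1 + 0.92) = 0.92
  (A & (((~B & A) -> ~B) -> (A -> (A & ~A)))) = min(0.54, 0.92) = 0.54
  (B -> (A & (((~B & A) -> ~B) -> (A -> (A & ~A))))): min(1, 1 − 0.46 + 0.54) = 1
  ((A -> B) | (B -> (A & (((~B & A) -> ~B) -> (A -> (A & ~A)))))) = max(0.92, 1) = 1
  Łukasiewicz value = 1
Difference: 0.46 − 1 = -0.54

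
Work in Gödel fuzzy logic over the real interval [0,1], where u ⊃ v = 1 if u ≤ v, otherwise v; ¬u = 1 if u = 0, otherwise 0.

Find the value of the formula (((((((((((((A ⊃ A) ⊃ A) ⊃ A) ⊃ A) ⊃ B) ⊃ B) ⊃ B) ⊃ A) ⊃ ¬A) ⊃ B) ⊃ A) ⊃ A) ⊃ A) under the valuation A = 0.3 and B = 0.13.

(A ⊃ A): 0.3 ≤ 0.3, so result = 1
((A ⊃ A) ⊃ A): 1 > 0.3, so result = 0.3
(((A ⊃ A) ⊃ A) ⊃ A): 0.3 ≤ 0.3, so result = 1
((((A ⊃ A) ⊃ A) ⊃ A) ⊃ A): 1 > 0.3, so result = 0.3
(((((A ⊃ A) ⊃ A) ⊃ A) ⊃ A) ⊃ B): 0.3 > 0.13, so result = 0.13
((((((A ⊃ A) ⊃ A) ⊃ A) ⊃ A) ⊃ B) ⊃ B): 0.13 ≤ 0.13, so result = 1
(((((((A ⊃ A) ⊃ A) ⊃ A) ⊃ A) ⊃ B) ⊃ B) ⊃ B): 1 > 0.13, so result = 0.13
((((((((A ⊃ A) ⊃ A) ⊃ A) ⊃ A) ⊃ B) ⊃ B) ⊃ B) ⊃ A): 0.13 ≤ 0.3, so result = 1
¬A: Gödel ¬ of 0.3 = 0 (operand ≠ 0)
(((((((((A ⊃ A) ⊃ A) ⊃ A) ⊃ A) ⊃ B) ⊃ B) ⊃ B) ⊃ A) ⊃ ¬A): 1 > 0, so result = 0
((((((((((A ⊃ A) ⊃ A) ⊃ A) ⊃ A) ⊃ B) ⊃ B) ⊃ B) ⊃ A) ⊃ ¬A) ⊃ B): 0 ≤ 0.13, so result = 1
(((((((((((A ⊃ A) ⊃ A) ⊃ A) ⊃ A) ⊃ B) ⊃ B) ⊃ B) ⊃ A) ⊃ ¬A) ⊃ B) ⊃ A): 1 > 0.3, so result = 0.3
((((((((((((A ⊃ A) ⊃ A) ⊃ A) ⊃ A) ⊃ B) ⊃ B) ⊃ B) ⊃ A) ⊃ ¬A) ⊃ B) ⊃ A) ⊃ A): 0.3 ≤ 0.3, so result = 1
(((((((((((((A ⊃ A) ⊃ A) ⊃ A) ⊃ A) ⊃ B) ⊃ B) ⊃ B) ⊃ A) ⊃ ¬A) ⊃ B) ⊃ A) ⊃ A) ⊃ A): 1 > 0.3, so result = 0.3

0.30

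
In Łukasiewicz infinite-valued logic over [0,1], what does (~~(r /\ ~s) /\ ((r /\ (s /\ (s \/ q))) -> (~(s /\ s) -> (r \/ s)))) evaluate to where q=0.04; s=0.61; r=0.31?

~s: Łukasiewicz ¬ gives 1 − 0.61 = 0.39
(r /\ ~s) = min(0.31, 0.39) = 0.31
~(r /\ ~s): Łukasiewicz ¬ gives 1 − 0.31 = 0.69
~~(r /\ ~s): Łukasiewicz ¬ gives 1 − 0.69 = 0.31
(s \/ q) = max(0.61, 0.04) = 0.61
(s /\ (s \/ q)) = min(0.61, 0.61) = 0.61
(r /\ (s /\ (s \/ q))) = min(0.31, 0.61) = 0.31
(s /\ s) = min(0.61, 0.61) = 0.61
~(s /\ s): Łukasiewicz ¬ gives 1 − 0.61 = 0.39
(r \/ s) = max(0.31, 0.61) = 0.61
(~(s /\ s) -> (r \/ s)): min(1, 1 − 0.39 + 0.61) = 1
((r /\ (s /\ (s \/ q))) -> (~(s /\ s) -> (r \/ s))): min(1, 1 − 0.31 + 1) = 1
(~~(r /\ ~s) /\ ((r /\ (s /\ (s \/ q))) -> (~(s /\ s) -> (r \/ s)))) = min(0.31, 1) = 0.31

0.31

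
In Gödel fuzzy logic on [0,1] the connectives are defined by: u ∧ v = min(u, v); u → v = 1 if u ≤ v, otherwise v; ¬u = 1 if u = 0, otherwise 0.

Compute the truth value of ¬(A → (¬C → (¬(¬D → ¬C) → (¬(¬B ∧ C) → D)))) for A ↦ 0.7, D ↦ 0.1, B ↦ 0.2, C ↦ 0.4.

0.00

¬C: Gödel ¬ of 0.4 = 0 (operand ≠ 0)
¬D: Gödel ¬ of 0.1 = 0 (operand ≠ 0)
¬C: Gödel ¬ of 0.4 = 0 (operand ≠ 0)
(¬D → ¬C): 0 ≤ 0, so result = 1
¬(¬D → ¬C): Gödel ¬ of 1 = 0 (operand ≠ 0)
¬B: Gödel ¬ of 0.2 = 0 (operand ≠ 0)
(¬B ∧ C) = min(0, 0.4) = 0
¬(¬B ∧ C): Gödel ¬ of 0 = 1 (operand is 0)
(¬(¬B ∧ C) → D): 1 > 0.1, so result = 0.1
(¬(¬D → ¬C) → (¬(¬B ∧ C) → D)): 0 ≤ 0.1, so result = 1
(¬C → (¬(¬D → ¬C) → (¬(¬B ∧ C) → D))): 0 ≤ 1, so result = 1
(A → (¬C → (¬(¬D → ¬C) → (¬(¬B ∧ C) → D)))): 0.7 ≤ 1, so result = 1
¬(A → (¬C → (¬(¬D → ¬C) → (¬(¬B ∧ C) → D)))): Gödel ¬ of 1 = 0 (operand ≠ 0)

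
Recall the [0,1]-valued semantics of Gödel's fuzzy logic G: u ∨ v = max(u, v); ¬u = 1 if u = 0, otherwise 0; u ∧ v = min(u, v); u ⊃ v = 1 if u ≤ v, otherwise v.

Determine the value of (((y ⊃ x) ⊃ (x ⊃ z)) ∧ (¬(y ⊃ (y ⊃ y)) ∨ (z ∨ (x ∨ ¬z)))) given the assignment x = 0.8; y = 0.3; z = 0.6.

0.60

(y ⊃ x): 0.3 ≤ 0.8, so result = 1
(x ⊃ z): 0.8 > 0.6, so result = 0.6
((y ⊃ x) ⊃ (x ⊃ z)): 1 > 0.6, so result = 0.6
(y ⊃ y): 0.3 ≤ 0.3, so result = 1
(y ⊃ (y ⊃ y)): 0.3 ≤ 1, so result = 1
¬(y ⊃ (y ⊃ y)): Gödel ¬ of 1 = 0 (operand ≠ 0)
¬z: Gödel ¬ of 0.6 = 0 (operand ≠ 0)
(x ∨ ¬z) = max(0.8, 0) = 0.8
(z ∨ (x ∨ ¬z)) = max(0.6, 0.8) = 0.8
(¬(y ⊃ (y ⊃ y)) ∨ (z ∨ (x ∨ ¬z))) = max(0, 0.8) = 0.8
(((y ⊃ x) ⊃ (x ⊃ z)) ∧ (¬(y ⊃ (y ⊃ y)) ∨ (z ∨ (x ∨ ¬z)))) = min(0.6, 0.8) = 0.6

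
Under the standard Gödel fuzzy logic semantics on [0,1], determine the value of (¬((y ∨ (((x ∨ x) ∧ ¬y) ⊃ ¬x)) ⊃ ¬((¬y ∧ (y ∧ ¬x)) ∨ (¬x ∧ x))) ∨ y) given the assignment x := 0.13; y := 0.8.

(x ∨ x) = max(0.13, 0.13) = 0.13
¬y: Gödel ¬ of 0.8 = 0 (operand ≠ 0)
((x ∨ x) ∧ ¬y) = min(0.13, 0) = 0
¬x: Gödel ¬ of 0.13 = 0 (operand ≠ 0)
(((x ∨ x) ∧ ¬y) ⊃ ¬x): 0 ≤ 0, so result = 1
(y ∨ (((x ∨ x) ∧ ¬y) ⊃ ¬x)) = max(0.8, 1) = 1
¬y: Gödel ¬ of 0.8 = 0 (operand ≠ 0)
¬x: Gödel ¬ of 0.13 = 0 (operand ≠ 0)
(y ∧ ¬x) = min(0.8, 0) = 0
(¬y ∧ (y ∧ ¬x)) = min(0, 0) = 0
¬x: Gödel ¬ of 0.13 = 0 (operand ≠ 0)
(¬x ∧ x) = min(0, 0.13) = 0
((¬y ∧ (y ∧ ¬x)) ∨ (¬x ∧ x)) = max(0, 0) = 0
¬((¬y ∧ (y ∧ ¬x)) ∨ (¬x ∧ x)): Gödel ¬ of 0 = 1 (operand is 0)
((y ∨ (((x ∨ x) ∧ ¬y) ⊃ ¬x)) ⊃ ¬((¬y ∧ (y ∧ ¬x)) ∨ (¬x ∧ x))): 1 ≤ 1, so result = 1
¬((y ∨ (((x ∨ x) ∧ ¬y) ⊃ ¬x)) ⊃ ¬((¬y ∧ (y ∧ ¬x)) ∨ (¬x ∧ x))): Gödel ¬ of 1 = 0 (operand ≠ 0)
(¬((y ∨ (((x ∨ x) ∧ ¬y) ⊃ ¬x)) ⊃ ¬((¬y ∧ (y ∧ ¬x)) ∨ (¬x ∧ x))) ∨ y) = max(0, 0.8) = 0.8

0.80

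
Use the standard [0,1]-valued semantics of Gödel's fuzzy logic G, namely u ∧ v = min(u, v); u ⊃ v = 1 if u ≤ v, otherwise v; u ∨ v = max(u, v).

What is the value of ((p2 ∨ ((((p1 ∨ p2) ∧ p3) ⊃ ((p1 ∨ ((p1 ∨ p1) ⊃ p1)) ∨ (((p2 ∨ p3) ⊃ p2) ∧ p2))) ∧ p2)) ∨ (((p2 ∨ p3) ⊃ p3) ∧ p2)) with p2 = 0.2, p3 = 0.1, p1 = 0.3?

0.20

(p1 ∨ p2) = max(0.3, 0.2) = 0.3
((p1 ∨ p2) ∧ p3) = min(0.3, 0.1) = 0.1
(p1 ∨ p1) = max(0.3, 0.3) = 0.3
((p1 ∨ p1) ⊃ p1): 0.3 ≤ 0.3, so result = 1
(p1 ∨ ((p1 ∨ p1) ⊃ p1)) = max(0.3, 1) = 1
(p2 ∨ p3) = max(0.2, 0.1) = 0.2
((p2 ∨ p3) ⊃ p2): 0.2 ≤ 0.2, so result = 1
(((p2 ∨ p3) ⊃ p2) ∧ p2) = min(1, 0.2) = 0.2
((p1 ∨ ((p1 ∨ p1) ⊃ p1)) ∨ (((p2 ∨ p3) ⊃ p2) ∧ p2)) = max(1, 0.2) = 1
(((p1 ∨ p2) ∧ p3) ⊃ ((p1 ∨ ((p1 ∨ p1) ⊃ p1)) ∨ (((p2 ∨ p3) ⊃ p2) ∧ p2))): 0.1 ≤ 1, so result = 1
((((p1 ∨ p2) ∧ p3) ⊃ ((p1 ∨ ((p1 ∨ p1) ⊃ p1)) ∨ (((p2 ∨ p3) ⊃ p2) ∧ p2))) ∧ p2) = min(1, 0.2) = 0.2
(p2 ∨ ((((p1 ∨ p2) ∧ p3) ⊃ ((p1 ∨ ((p1 ∨ p1) ⊃ p1)) ∨ (((p2 ∨ p3) ⊃ p2) ∧ p2))) ∧ p2)) = max(0.2, 0.2) = 0.2
(p2 ∨ p3) = max(0.2, 0.1) = 0.2
((p2 ∨ p3) ⊃ p3): 0.2 > 0.1, so result = 0.1
(((p2 ∨ p3) ⊃ p3) ∧ p2) = min(0.1, 0.2) = 0.1
((p2 ∨ ((((p1 ∨ p2) ∧ p3) ⊃ ((p1 ∨ ((p1 ∨ p1) ⊃ p1)) ∨ (((p2 ∨ p3) ⊃ p2) ∧ p2))) ∧ p2)) ∨ (((p2 ∨ p3) ⊃ p3) ∧ p2)) = max(0.2, 0.1) = 0.2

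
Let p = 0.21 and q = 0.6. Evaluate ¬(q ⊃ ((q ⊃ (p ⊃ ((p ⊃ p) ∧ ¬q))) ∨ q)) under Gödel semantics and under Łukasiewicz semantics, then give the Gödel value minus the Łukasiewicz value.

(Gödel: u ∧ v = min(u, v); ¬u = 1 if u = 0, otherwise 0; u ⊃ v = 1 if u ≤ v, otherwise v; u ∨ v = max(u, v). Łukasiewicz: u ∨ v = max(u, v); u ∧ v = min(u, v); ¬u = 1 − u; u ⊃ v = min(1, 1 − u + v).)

Gödel evaluation:
  (p ⊃ p): 0.21 ≤ 0.21, so result = 1
  ¬q: Gödel ¬ of 0.6 = 0 (operand ≠ 0)
  ((p ⊃ p) ∧ ¬q) = min(1, 0) = 0
  (p ⊃ ((p ⊃ p) ∧ ¬q)): 0.21 > 0, so result = 0
  (q ⊃ (p ⊃ ((p ⊃ p) ∧ ¬q))): 0.6 > 0, so result = 0
  ((q ⊃ (p ⊃ ((p ⊃ p) ∧ ¬q))) ∨ q) = max(0, 0.6) = 0.6
  (q ⊃ ((q ⊃ (p ⊃ ((p ⊃ p) ∧ ¬q))) ∨ q)): 0.6 ≤ 0.6, so result = 1
  ¬(q ⊃ ((q ⊃ (p ⊃ ((p ⊃ p) ∧ ¬q))) ∨ q)): Gödel ¬ of 1 = 0 (operand ≠ 0)
  Gödel value = 0
Łukasiewicz evaluation:
  (p ⊃ p): min(1, 1 − 0.21 + 0.21) = 1
  ¬q: Łukasiewicz ¬ gives 1 − 0.6 = 0.4
  ((p ⊃ p) ∧ ¬q) = min(1, 0.4) = 0.4
  (p ⊃ ((p ⊃ p) ∧ ¬q)): min(1, 1 − 0.21 + 0.4) = 1
  (q ⊃ (p ⊃ ((p ⊃ p) ∧ ¬q))): min(1, 1 − 0.6 + 1) = 1
  ((q ⊃ (p ⊃ ((p ⊃ p) ∧ ¬q))) ∨ q) = max(1, 0.6) = 1
  (q ⊃ ((q ⊃ (p ⊃ ((p ⊃ p) ∧ ¬q))) ∨ q)): min(1, 1 − 0.6 + 1) = 1
  ¬(q ⊃ ((q ⊃ (p ⊃ ((p ⊃ p) ∧ ¬q))) ∨ q)): Łukasiewicz ¬ gives 1 − 1 = 0
  Łukasiewicz value = 0
Difference: 0 − 0 = 0.00

0.00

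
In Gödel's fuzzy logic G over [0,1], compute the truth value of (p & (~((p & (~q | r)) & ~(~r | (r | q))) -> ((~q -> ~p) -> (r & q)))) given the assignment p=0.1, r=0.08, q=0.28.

~q: Gödel ¬ of 0.28 = 0 (operand ≠ 0)
(~q | r) = max(0, 0.08) = 0.08
(p & (~q | r)) = min(0.1, 0.08) = 0.08
~r: Gödel ¬ of 0.08 = 0 (operand ≠ 0)
(r | q) = max(0.08, 0.28) = 0.28
(~r | (r | q)) = max(0, 0.28) = 0.28
~(~r | (r | q)): Gödel ¬ of 0.28 = 0 (operand ≠ 0)
((p & (~q | r)) & ~(~r | (r | q))) = min(0.08, 0) = 0
~((p & (~q | r)) & ~(~r | (r | q))): Gödel ¬ of 0 = 1 (operand is 0)
~q: Gödel ¬ of 0.28 = 0 (operand ≠ 0)
~p: Gödel ¬ of 0.1 = 0 (operand ≠ 0)
(~q -> ~p): 0 ≤ 0, so result = 1
(r & q) = min(0.08, 0.28) = 0.08
((~q -> ~p) -> (r & q)): 1 > 0.08, so result = 0.08
(~((p & (~q | r)) & ~(~r | (r | q))) -> ((~q -> ~p) -> (r & q))): 1 > 0.08, so result = 0.08
(p & (~((p & (~q | r)) & ~(~r | (r | q))) -> ((~q -> ~p) -> (r & q)))) = min(0.1, 0.08) = 0.08

0.08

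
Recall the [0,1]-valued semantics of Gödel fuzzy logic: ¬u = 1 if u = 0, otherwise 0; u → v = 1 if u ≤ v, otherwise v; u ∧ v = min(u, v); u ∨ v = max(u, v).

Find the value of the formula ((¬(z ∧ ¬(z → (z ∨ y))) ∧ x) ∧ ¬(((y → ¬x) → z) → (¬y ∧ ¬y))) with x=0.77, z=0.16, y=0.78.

0.77

(z ∨ y) = max(0.16, 0.78) = 0.78
(z → (z ∨ y)): 0.16 ≤ 0.78, so result = 1
¬(z → (z ∨ y)): Gödel ¬ of 1 = 0 (operand ≠ 0)
(z ∧ ¬(z → (z ∨ y))) = min(0.16, 0) = 0
¬(z ∧ ¬(z → (z ∨ y))): Gödel ¬ of 0 = 1 (operand is 0)
(¬(z ∧ ¬(z → (z ∨ y))) ∧ x) = min(1, 0.77) = 0.77
¬x: Gödel ¬ of 0.77 = 0 (operand ≠ 0)
(y → ¬x): 0.78 > 0, so result = 0
((y → ¬x) → z): 0 ≤ 0.16, so result = 1
¬y: Gödel ¬ of 0.78 = 0 (operand ≠ 0)
¬y: Gödel ¬ of 0.78 = 0 (operand ≠ 0)
(¬y ∧ ¬y) = min(0, 0) = 0
(((y → ¬x) → z) → (¬y ∧ ¬y)): 1 > 0, so result = 0
¬(((y → ¬x) → z) → (¬y ∧ ¬y)): Gödel ¬ of 0 = 1 (operand is 0)
((¬(z ∧ ¬(z → (z ∨ y))) ∧ x) ∧ ¬(((y → ¬x) → z) → (¬y ∧ ¬y))) = min(0.77, 1) = 0.77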